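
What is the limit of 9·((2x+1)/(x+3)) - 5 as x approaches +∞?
Evaluate the dominant behaviour as x → +∞; each term tends to a finite value or vanishes.
Limit = 13.

Final answer: 13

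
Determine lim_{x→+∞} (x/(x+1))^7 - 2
As x → +∞: x/(x+1) = 1/(1 + 1/x) → 1, and the 7th power of a limit-1 base also → 1; with the additive constant, 1 - 2 = -1.
Limit = -1.

Final answer: -1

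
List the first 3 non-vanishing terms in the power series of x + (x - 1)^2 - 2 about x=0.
x^2 - x - 1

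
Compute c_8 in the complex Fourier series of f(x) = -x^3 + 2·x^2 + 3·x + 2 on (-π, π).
Compute the real Fourier coefficients first: a_8 = 1/8, b_8 = -99/128 + π^2/4.
Then c_8 = (a_8 − i·b_8)/2 = 1/16 - i·π^2/8 + 99·i/256.

Final answer: 1/16 - i·π^2/8 + 99·i/256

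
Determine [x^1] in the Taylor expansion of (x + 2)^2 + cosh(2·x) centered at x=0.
Expand to order 1: (x + 2)^2 + cosh(2·x) = 4·x + 5 + O(x^2).
The coefficient of x^1 is 4.

Final answer: 4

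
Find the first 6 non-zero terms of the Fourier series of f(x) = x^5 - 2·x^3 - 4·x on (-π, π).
(-44·π^2 + 2·π^4 + 256)·sin(x) + (-π^4 - 13/2 + 7·π^2)·sin(2·x) + (-76·π^2/27 - 64/81 + 2·π^4/3)·sin(3·x) + (-π^4/2 + 89/64 + 13·π^2/8)·sin(4·x) + (-28·π^2/25 - 832/625 + 2·π^4/5)·sin(5·x) + (-π^4/3 + 193/162 + 23·π^2/27)·sin(6·x)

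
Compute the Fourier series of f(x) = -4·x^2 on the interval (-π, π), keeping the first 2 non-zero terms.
16·cos(x) - 4·π^2/3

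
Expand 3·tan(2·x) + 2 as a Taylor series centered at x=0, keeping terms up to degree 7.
2176·x^7/105 + 64·x^5/5 + 8·x^3 + 6·x + 2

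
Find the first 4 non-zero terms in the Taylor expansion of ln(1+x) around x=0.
-x^4/4 + x^3/3 - x^2/2 + x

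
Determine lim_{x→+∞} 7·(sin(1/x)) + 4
Evaluate the dominant behaviour as x → +∞; each term tends to a finite value or vanishes.
Limit = 4.

Final answer: 4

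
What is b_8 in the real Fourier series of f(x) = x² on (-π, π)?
b_8 = (1/π) ∫_{-π}^{π} f(x)·sin(8x) dx.
Evaluate the integral (use parity and integration by parts as needed): b_8 = 0.

Final answer: 0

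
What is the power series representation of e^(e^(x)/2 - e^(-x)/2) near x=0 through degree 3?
x^3/3 + x^2/2 + x + 1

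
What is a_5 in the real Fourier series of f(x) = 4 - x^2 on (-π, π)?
a_5 = (1/π) ∫_{-π}^{π} f(x)·cos(5x) dx.
Evaluate the integral (use parity and integration by parts as needed): a_5 = 4/25.

Final answer: 4/25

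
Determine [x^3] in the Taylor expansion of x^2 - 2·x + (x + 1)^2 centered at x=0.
Expand to order 3: x^2 - 2·x + (x + 1)^2 = 2·x^2 + 1 + O(x^4).
The coefficient of x^3 is 0.

Final answer: 0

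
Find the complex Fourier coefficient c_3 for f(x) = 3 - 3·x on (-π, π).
Compute the real Fourier coefficients first: a_3 = 0, b_3 = -2.
Then c_3 = (a_3 − i·b_3)/2 = i.

Final answer: i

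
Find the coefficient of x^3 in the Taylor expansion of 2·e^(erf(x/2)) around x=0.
Expand to order 3: 2·e^(erf(x/2)) = x^3·(-1/(6·√(π)) + 1/(3·π^(3/2))) + x^2/π + 2·x/√(π) + 2 + O(x^4).
The coefficient of x^3 is -1/(6·√(π)) + 1/(3·π^(3/2)).

Final answer: -1/(6·√(π)) + 1/(3·π^(3/2))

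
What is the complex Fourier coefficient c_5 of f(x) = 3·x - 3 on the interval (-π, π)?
Compute the real Fourier coefficients first: a_5 = 0, b_5 = 6/5.
Then c_5 = (a_5 − i·b_5)/2 = -3·i/5.

Final answer: -3·i/5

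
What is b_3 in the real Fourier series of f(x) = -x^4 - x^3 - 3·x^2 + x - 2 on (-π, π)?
b_3 = (1/π) ∫_{-π}^{π} f(x)·sin(3x) dx.
Evaluate the integral (use parity and integration by parts as needed): b_3 = 10/9 - 2·π^2/3.

Final answer: 10/9 - 2·π^2/3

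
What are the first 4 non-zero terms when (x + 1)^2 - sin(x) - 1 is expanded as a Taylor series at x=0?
-x^5/120 + x^3/6 + x^2 + x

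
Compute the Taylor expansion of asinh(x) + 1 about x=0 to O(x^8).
-5·x^7/112 + 3·x^5/40 - x^3/6 + x + 1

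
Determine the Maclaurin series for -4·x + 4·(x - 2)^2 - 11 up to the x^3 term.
4·x^2 - 20·x + 5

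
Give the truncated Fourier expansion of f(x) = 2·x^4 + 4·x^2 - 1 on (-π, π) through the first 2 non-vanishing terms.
(80 - 16·π^2)·cos(x) - 1 + 4·π^2/3 + 2·π^4/5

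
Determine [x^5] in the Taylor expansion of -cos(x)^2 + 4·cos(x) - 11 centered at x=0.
Expand to order 5: -cos(x)^2 + 4·cos(x) - 11 = -x^4/6 - x^2 - 8 + O(x^6).
The coefficient of x^5 is 0.

Final answer: 0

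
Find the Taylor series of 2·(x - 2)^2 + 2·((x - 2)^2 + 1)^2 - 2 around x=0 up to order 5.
2·x^4 - 16·x^3 + 54·x^2 - 88·x + 56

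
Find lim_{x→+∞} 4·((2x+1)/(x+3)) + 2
Evaluate the dominant behaviour as x → +∞; each term tends to a finite value or vanishes.
Limit = 10.

Final answer: 10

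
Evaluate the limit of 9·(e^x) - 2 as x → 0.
Direct substitution at x = 0 gives 7.

Final answer: 7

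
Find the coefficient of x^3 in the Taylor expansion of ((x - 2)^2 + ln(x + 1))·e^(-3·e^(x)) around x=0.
Expand to order 3: ((x - 2)^2 + ln(x + 1))·e^(-3·e^(x)) = -73·x^3·e^(-3)/6 + 43·x^2·e^(-3)/2 - 15·x·e^(-3) + 4·e^(-3) + O(x^4).
The coefficient of x^3 is -73·e^(-3)/6.

Final answer: -73·e^(-3)/6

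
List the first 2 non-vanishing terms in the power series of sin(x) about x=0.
-x^3/6 + x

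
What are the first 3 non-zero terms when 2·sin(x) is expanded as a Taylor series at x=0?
x^5/60 - x^3/3 + 2·x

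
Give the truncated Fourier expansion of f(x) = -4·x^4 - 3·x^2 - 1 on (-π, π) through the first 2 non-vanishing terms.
(-180 + 32·π^2)·cos(x) - 4·π^4/5 - π^2 - 1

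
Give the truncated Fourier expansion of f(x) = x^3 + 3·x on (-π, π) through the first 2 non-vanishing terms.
(-6 + 2·π^2)·sin(x) + (-π^2 - 3/2)·sin(2·x)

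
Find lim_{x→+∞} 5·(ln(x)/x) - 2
Evaluate the dominant behaviour as x → +∞; each term tends to a finite value or vanishes.
Limit = -2.

Final answer: -2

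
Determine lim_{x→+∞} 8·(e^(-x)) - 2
Evaluate the dominant behaviour as x → +∞; each term tends to a finite value or vanishes.
Limit = -2.

Final answer: -2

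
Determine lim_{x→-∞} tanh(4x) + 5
Evaluate the dominant behaviour as x → -∞; each term tends to a finite value or vanishes.
Limit = 4.

Final answer: 4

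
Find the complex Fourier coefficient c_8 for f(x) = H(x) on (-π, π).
Compute the real Fourier coefficients first: a_8 = 0, b_8 = 0.
Then c_8 = (a_8 − i·b_8)/2 = 0.

Final answer: 0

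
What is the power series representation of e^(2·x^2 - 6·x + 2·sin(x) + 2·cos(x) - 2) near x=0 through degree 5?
-1471·x^5/60 + 247·x^4/12 - 15·x^3 + 9·x^2 - 4·x + 1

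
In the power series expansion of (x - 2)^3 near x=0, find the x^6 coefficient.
Expand to order 6: (x - 2)^3 = x^3 - 6·x^2 + 12·x - 8 + O(x^7).
The coefficient of x^6 is 0.

Final answer: 0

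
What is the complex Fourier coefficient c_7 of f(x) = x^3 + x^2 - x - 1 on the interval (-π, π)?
Compute the real Fourier coefficients first: a_7 = -4/49, b_7 = -110/343 + 2·π^2/7.
Then c_7 = (a_7 − i·b_7)/2 = -2/49 - i·π^2/7 + 55·i/343.

Final answer: -2/49 - i·π^2/7 + 55·i/343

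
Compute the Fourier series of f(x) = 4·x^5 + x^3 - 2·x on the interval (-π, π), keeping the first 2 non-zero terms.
(-158·π^2 + 8·π^4 + 944)·sin(x) + (-4·π^4 - 53/2 + 19·π^2)·sin(2·x)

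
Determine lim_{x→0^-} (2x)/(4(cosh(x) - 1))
Both numerator and denominator → 0 as x → 0^-; this is a 0/0 indeterminate form.
Expand each to leading order near x = 0: numerator ~ 2·x, denominator ~ 2·x^2.
The limit of the ratio is -∞.

Final answer: -∞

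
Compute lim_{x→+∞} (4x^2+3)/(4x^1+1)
This is an ∞/∞ indeterminate form as x → +∞.
Divide numerator and denominator by x^2 and let the lower-order terms vanish; the numerator's degree 2 exceeds the denominator's degree 1, so the quotient diverges.
Limit = ∞.

Final answer: ∞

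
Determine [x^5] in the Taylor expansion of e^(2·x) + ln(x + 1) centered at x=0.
Expand to order 5: e^(2·x) + ln(x + 1) = 7·x^5/15 + 5·x^4/12 + 5·x^3/3 + 3·x^2/2 + 3·x + 1 + O(x^6).
The coefficient of x^5 is 7/15.

Final answer: 7/15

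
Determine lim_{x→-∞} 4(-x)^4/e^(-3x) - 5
The quotient is an ∞/∞ indeterminate form as x → -∞.
Compare growth rates of the dominant terms (exponentials ≫ polynomials ≫ logarithms), or apply L'Hôpital's rule; the quotient → 0.
Adding the constant: 0 - 5 = -5. Limit = -5.

Final answer: -5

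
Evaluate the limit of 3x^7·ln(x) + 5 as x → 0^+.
The product is a 0·∞ indeterminate form at x → 0⁺.
Rewrite the product as 3·ln(x) / x^(-7) and apply L'Hôpital, or use the standard hierarchy x^(-7) ≫ |ln x| as x → 0⁺.
The indeterminate product → 0, so the limit = 5.

Final answer: 5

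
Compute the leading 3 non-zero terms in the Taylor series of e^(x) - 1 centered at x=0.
x^3/6 + x^2/2 + x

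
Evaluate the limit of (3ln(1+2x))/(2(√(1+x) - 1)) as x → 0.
Both numerator and denominator → 0 as x → 0; this is a 0/0 indeterminate form.
Expand each to leading order near x = 0: numerator ~ 6·x, denominator ~ x.
The limit of the ratio is 6.

Final answer: 6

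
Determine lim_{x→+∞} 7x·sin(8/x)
As x → +∞: let u = 8/x → 0⁺; then 7·x·sin(8/x) = 7·8·sin(u)/u → 7·8·1 = 56.
Limit = 56.

Final answer: 56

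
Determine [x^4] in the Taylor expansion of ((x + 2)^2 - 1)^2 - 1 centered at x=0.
Expand to order 4: ((x + 2)^2 - 1)^2 - 1 = x^4 + 8·x^3 + 22·x^2 + 24·x + 8 + O(x^5).
The coefficient of x^4 is 1.

Final answer: 1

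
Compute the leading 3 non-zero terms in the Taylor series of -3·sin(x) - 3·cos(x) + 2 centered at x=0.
3·x^2/2 - 3·x - 1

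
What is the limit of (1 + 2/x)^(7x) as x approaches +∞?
As x → +∞: write (1 + 2/x)^(7x) = ((1 + 2/x)^x)^7 → (e^2)^7 = e^14.
Limit = e^(14).

Final answer: e^(14)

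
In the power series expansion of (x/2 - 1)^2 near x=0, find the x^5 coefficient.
Expand to order 5: (x/2 - 1)^2 = x^2/4 - x + 1 + O(x^6).
The coefficient of x^5 is 0.

Final answer: 0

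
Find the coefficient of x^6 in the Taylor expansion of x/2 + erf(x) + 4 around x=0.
Expand to order 6: x/2 + erf(x) + 4 = x^5/(5·√(π)) - 2·x^3/(3·√(π)) + x·(1/2 + 2/√(π)) + 4 + O(x^7).
The coefficient of x^6 is 0.

Final answer: 0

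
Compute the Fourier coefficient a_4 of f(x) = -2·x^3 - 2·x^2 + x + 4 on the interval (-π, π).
a_4 = (1/π) ∫_{-π}^{π} f(x)·cos(4x) dx.
Evaluate the integral (use parity and integration by parts as needed): a_4 = -1/2.

Final answer: -1/2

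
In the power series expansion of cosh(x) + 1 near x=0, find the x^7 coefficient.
Expand to order 7: cosh(x) + 1 = x^6/720 + x^4/24 + x^2/2 + 2 + O(x^8).
The coefficient of x^7 is 0.

Final answer: 0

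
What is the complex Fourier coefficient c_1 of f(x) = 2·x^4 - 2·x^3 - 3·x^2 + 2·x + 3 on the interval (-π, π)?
Compute the real Fourier coefficients first: a_1 = 108 - 16·π^2, b_1 = 28 - 4·π^2.
Then c_1 = (a_1 − i·b_1)/2 = -8·π^2 + 54 - 14·i + 2·i·π^2.

Final answer: -8·π^2 + 54 - 14·i + 2·i·π^2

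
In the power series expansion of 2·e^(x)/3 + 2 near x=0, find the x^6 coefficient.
Expand to order 6: 2·e^(x)/3 + 2 = x^6/1080 + x^5/180 + x^4/36 + x^3/9 + x^2/3 + 2·x/3 + 8/3 + O(x^7).
The coefficient of x^6 is 1/1080.

Final answer: 1/1080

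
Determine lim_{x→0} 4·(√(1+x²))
Direct substitution at x = 0 gives 4.

Final answer: 4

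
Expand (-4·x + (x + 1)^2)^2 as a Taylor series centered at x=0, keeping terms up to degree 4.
x^4 - 4·x^3 + 6·x^2 - 4·x + 1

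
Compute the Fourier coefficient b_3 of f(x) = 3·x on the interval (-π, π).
b_3 = (1/π) ∫_{-π}^{π} f(x)·sin(3x) dx.
Evaluate the integral (use parity and integration by parts as needed): b_3 = 2.

Final answer: 2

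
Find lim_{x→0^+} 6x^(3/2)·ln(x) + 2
The product is a 0·∞ indeterminate form at x → 0⁺.
Rewrite the product as 6·ln(x) / x^(-3/2) and apply L'Hôpital, or use the standard hierarchy x^(-3/2) ≫ |ln x| as x → 0⁺.
The indeterminate product → 0, so the limit = 2.

Final answer: 2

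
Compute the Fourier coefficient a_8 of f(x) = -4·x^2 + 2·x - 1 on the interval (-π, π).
a_8 = (1/π) ∫_{-π}^{π} f(x)·cos(8x) dx.
Evaluate the integral (use parity and integration by parts as needed): a_8 = -1/4.

Final answer: -1/4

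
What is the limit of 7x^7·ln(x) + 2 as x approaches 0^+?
The product is a 0·∞ indeterminate form at x → 0⁺.
Rewrite the product as 7·ln(x) / x^(-7) and apply L'Hôpital, or use the standard hierarchy x^(-7) ≫ |ln x| as x → 0⁺.
The indeterminate product → 0, so the limit = 2.

Final answer: 2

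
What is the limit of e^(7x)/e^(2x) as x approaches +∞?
This is an ∞/∞ indeterminate form as x → +∞.
Rewrite e^(7x)/e^(2x) = e^((7−2)x) = e^(5x); the exponent coefficient is 5 > 0 so e^(5x) → ∞.
Limit = ∞.

Final answer: ∞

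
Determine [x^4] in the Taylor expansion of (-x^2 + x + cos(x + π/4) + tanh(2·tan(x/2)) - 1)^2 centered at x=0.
Expand to order 4: (-x^2 + x + cos(x + π/4) + tanh(2·tan(x/2)) - 1)^2 = x^4·(-1 + √(2)/2)^2·(2·(√(2)/(12·(-1 + √(2)/2)) - 1/(4·(-1 + √(2)/2)))·(2/(-1 + √(2)/2) - √(2)/(2·(-1 + √(2)/2))) + √(2)/(24·(-1 + √(2)/2)) + (-√(2)/(4·(-1 + √(2)/2)) - 1/(-1 + √(2)/2))^2) + x^3·(-1 + √(2)/2)^2·(2·(-√(2)/(4·(-1 + √(2)/2)) - 1/(-1 + √(2)/2))·(2/(-1 + √(2)/2) - √(2)/(2·(-1 + √(2)/2))) + √(2)/(6·(-1 + √(2)/2)) - 1/(2·(-1 + √(2)/2))) + x^2·(-1 + √(2)/2)^2·(-√(2)/(2·(-1 + √(2)/2)) - 2/(-1 + √(2)/2) + (2/(-1 + √(2)/2) - √(2)/(2·(-1 + √(2)/2)))^2) + x·(-1 + √(2)/2)^2·(4/(-1 + √(2)/2) - √(2)/(-1 + √(2)/2)) + (-1 + √(2)/2)^2 + O(x^5).
The coefficient of x^4 is (-1 + √(2)/2)^2·(2·(√(2)/(12·(-1 + √(2)/2)) - 1/(4·(-1 + √(2)/2)))·(2/(-1 + √(2)/2) - √(2)/(2·(-1 + √(2)/2))) + √(2)/(24·(-1 + √(2)/2)) + (-√(2)/(4·(-1 + √(2)/2)) - 1/(-1 + √(2)/2))^2).

Final answer: (-1 + √(2)/2)^2·(2·(√(2)/(12·(-1 + √(2)/2)) - 1/(4·(-1 + √(2)/2)))·(2/(-1 + √(2)/2) - √(2)/(2·(-1 + √(2)/2))) + √(2)/(24·(-1 + √(2)/2)) + (-√(2)/(4·(-1 + √(2)/2)) - 1/(-1 + √(2)/2))^2)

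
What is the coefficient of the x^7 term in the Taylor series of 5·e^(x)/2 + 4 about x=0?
Expand to order 7: 5·e^(x)/2 + 4 = x^7/2016 + x^6/288 + x^5/48 + 5·x^4/48 + 5·x^3/12 + 5·x^2/4 + 5·x/2 + 13/2 + O(x^8).
The coefficient of x^7 is 1/2016.

Final answer: 1/2016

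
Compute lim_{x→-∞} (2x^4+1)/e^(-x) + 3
The quotient is an ∞/∞ indeterminate form as x → -∞.
Compare growth rates of the dominant terms (exponentials ≫ polynomials ≫ logarithms), or apply L'Hôpital's rule; the quotient → 0.
Adding the constant: 0 + 3 = 3. Limit = 3.

Final answer: 3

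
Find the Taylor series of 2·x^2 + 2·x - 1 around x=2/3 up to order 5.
11/9 + 14·(x - 2/3)/3 + 2·(x - 2/3)^2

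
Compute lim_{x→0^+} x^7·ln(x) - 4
The product is a 0·∞ indeterminate form at x → 0⁺.
Rewrite the product as ln(x) / x^(-7) and apply L'Hôpital, or use the standard hierarchy x^(-7) ≫ |ln x| as x → 0⁺.
The indeterminate product → 0, so the limit = -4.

Final answer: -4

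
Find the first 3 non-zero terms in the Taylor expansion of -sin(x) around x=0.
-x^5/120 + x^3/6 - x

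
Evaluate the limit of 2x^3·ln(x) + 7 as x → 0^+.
The product is a 0·∞ indeterminate form at x → 0⁺.
Rewrite the product as 2·ln(x) / x^(-3) and apply L'Hôpital, or use the standard hierarchy x^(-3) ≫ |ln x| as x → 0⁺.
The indeterminate product → 0, so the limit = 7.

Final answer: 7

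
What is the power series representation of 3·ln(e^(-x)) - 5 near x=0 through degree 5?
-3·x - 5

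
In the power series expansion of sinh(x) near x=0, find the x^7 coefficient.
Expand to order 7: sinh(x) = x^7/5040 + x^5/120 + x^3/6 + x + O(x^8).
The coefficient of x^7 is 1/5040.

Final answer: 1/5040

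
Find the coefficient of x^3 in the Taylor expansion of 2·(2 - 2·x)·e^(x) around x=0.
Expand to order 3: 2·(2 - 2·x)·e^(x) = -4·x^3/3 - 2·x^2 + 4 + O(x^4).
The coefficient of x^3 is -4/3.

Final answer: -4/3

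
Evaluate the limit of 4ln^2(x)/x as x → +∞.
This is an ∞/∞ indeterminate form as x → +∞.
The polynomial denominator x dominates the logarithmic numerator (any positive power of x ≫ ln^2(x) as x → ∞), so the quotient → 0.
Limit = 0.

Final answer: 0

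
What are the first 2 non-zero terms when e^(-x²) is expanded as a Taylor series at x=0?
1 - x^2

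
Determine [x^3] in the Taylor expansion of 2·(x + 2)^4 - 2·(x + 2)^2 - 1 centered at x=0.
Expand to order 3: 2·(x + 2)^4 - 2·(x + 2)^2 - 1 = 16·x^3 + 46·x^2 + 56·x + 23 + O(x^4).
The coefficient of x^3 is 16.

Final answer: 16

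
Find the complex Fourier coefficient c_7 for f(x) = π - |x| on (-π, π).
Compute the real Fourier coefficients first: a_7 = 4/(49·π), b_7 = 0.
Then c_7 = (a_7 − i·b_7)/2 = 2/(49·π).

Final answer: 2/(49·π)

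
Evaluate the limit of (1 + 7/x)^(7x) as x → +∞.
As x → +∞: write (1 + 7/x)^(7x) = ((1 + 7/x)^x)^7 → (e^7)^7 = e^49.
Limit = e^(49).

Final answer: e^(49)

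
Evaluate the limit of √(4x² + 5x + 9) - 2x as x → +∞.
As x → +∞: multiply by the conjugate to get (5x+9)/(√(4x²+5x+9)+2x); the denominator ~ 4x, so the limit is 5/4.
Limit = 5/4.

Final answer: 5/4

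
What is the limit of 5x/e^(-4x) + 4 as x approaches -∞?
The quotient is an ∞/∞ indeterminate form as x → -∞.
Compare growth rates of the dominant terms (exponentials ≫ polynomials ≫ logarithms), or apply L'Hôpital's rule; the quotient → 0.
Adding the constant: 0 + 4 = 4. Limit = 4.

Final answer: 4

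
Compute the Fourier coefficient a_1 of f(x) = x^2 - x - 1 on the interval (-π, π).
a_1 = (1/π) ∫_{-π}^{π} f(x)·cos(1x) dx.
Evaluate the integral (use parity and integration by parts as needed): a_1 = -4.

Final answer: -4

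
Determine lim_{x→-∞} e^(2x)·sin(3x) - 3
Evaluate the dominant behaviour as x → -∞; each term tends to a finite value or vanishes.
Limit = -3.

Final answer: -3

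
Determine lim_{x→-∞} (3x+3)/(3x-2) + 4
Evaluate the dominant behaviour as x → -∞; each term tends to a finite value or vanishes.
Limit = 5.

Final answer: 5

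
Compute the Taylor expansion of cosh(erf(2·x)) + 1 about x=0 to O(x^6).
x^4·(-64/(3·π) + 32/(3·π^2)) + 8·x^2/π + 2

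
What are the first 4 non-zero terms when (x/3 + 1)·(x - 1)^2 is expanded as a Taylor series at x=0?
x^3/3 + x^2/3 - 5·x/3 + 1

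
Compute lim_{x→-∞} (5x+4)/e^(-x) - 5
The quotient is an ∞/∞ indeterminate form as x → -∞.
Compare growth rates of the dominant terms (exponentials ≫ polynomials ≫ logarithms), or apply L'Hôpital's rule; the quotient → 0.
Adding the constant: 0 - 5 = -5. Limit = -5.

Final answer: -5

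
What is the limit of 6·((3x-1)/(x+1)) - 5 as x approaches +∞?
Evaluate the dominant behaviour as x → +∞; each term tends to a finite value or vanishes.
Limit = 13.

Final answer: 13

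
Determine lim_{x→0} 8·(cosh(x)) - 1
Direct substitution at x = 0 gives 7.

Final answer: 7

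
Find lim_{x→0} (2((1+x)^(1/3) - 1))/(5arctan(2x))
Both numerator and denominator → 0 as x → 0; this is a 0/0 indeterminate form.
Expand each to leading order near x = 0: numerator ~ 2·x/3, denominator ~ 10·x.
The limit of the ratio is 1/15.

Final answer: 1/15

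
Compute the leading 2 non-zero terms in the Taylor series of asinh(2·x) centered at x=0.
-4·x^3/3 + 2·x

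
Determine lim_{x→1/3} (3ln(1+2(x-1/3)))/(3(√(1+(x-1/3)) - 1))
Both numerator and denominator → 0 as x → 1/3; this is a 0/0 indeterminate form.
Expand each to leading order near x = 1/3: numerator ~ 6·(x - 1/3), denominator ~ 3·(x - 1/3)/2.
The limit of the ratio is 4.

Final answer: 4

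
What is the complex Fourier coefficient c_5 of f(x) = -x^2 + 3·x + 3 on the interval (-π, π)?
Compute the real Fourier coefficients first: a_5 = 4/25, b_5 = 6/5.
Then c_5 = (a_5 − i·b_5)/2 = 2/25 - 3·i/5.

Final answer: 2/25 - 3·i/5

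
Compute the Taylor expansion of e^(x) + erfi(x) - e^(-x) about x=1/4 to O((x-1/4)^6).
(-1 + e^(1/4)·erfi(1/4) + e^(1/2))·e^(-1/4) + (√(π) + 2·e^(5/16) + √(π)·e^(1/2))·e^(-1/4)·(x - 1/4)/√(π) + (-√(π) + e^(5/16) + √(π)·e^(1/2))·e^(-1/4)·(x - 1/4)^2/(2·√(π)) + (2·√(π) + 2·√(π)·e^(1/2) + 9·e^(5/16))·e^(-1/4)·(x - 1/4)^3/(12·√(π)) + (-4·√(π) + 4·√(π)·e^(1/2) + 25·e^(5/16))·e^(-1/4)·(x - 1/4)^4/(96·√(π)) + (8·√(π) + 8·√(π)·e^(1/2) + 241·e^(5/16))·e^(-1/4)·(x - 1/4)^5/(960·√(π))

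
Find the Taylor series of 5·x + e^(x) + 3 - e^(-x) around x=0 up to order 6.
x^5/60 + x^3/3 + 7·x + 3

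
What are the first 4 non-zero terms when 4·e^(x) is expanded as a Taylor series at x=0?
2·x^3/3 + 2·x^2 + 4·x + 4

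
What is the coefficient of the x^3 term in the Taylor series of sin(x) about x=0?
Expand to order 3: sin(x) = -x^3/6 + x + O(x^4).
The coefficient of x^3 is -1/6.

Final answer: -1/6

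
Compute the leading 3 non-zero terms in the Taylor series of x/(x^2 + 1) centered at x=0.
x^5 - x^3 + x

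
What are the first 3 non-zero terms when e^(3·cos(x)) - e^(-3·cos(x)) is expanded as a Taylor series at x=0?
x^4·(-e^(-3) + 5·e^(3)/4) + x^2·(-3·e^(3)/2 - 3·e^(-3)/2) - e^(-3) + e^(3)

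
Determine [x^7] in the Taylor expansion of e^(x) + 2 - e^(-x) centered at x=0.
Expand to order 7: e^(x) + 2 - e^(-x) = x^7/2520 + x^5/60 + x^3/3 + 2·x + 2 + O(x^8).
The coefficient of x^7 is 1/2520.

Final answer: 1/2520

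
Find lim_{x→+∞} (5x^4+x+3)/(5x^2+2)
This is an ∞/∞ indeterminate form as x → +∞.
Divide numerator and denominator by x^4 and let the lower-order terms vanish; the numerator's degree 4 exceeds the denominator's degree 2, so the quotient diverges.
Limit = ∞.

Final answer: ∞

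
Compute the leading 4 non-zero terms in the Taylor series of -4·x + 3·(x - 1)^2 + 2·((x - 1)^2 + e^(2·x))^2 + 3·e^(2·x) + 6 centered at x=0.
44·x^3/3 + 33·x^2 - 4·x + 20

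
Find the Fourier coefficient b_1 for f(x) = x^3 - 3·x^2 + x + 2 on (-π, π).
b_1 = (1/π) ∫_{-π}^{π} f(x)·sin(1x) dx.
Evaluate the integral (use parity and integration by parts as needed): b_1 = -10 + 2·π^2.

Final answer: -10 + 2·π^2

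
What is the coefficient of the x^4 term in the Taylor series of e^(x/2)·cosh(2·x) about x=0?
Expand to order 4: e^(x/2)·cosh(2·x) = 353·x^4/384 + 49·x^3/48 + 17·x^2/8 + x/2 + 1 + O(x^5).
The coefficient of x^4 is 353/384.

Final answer: 353/384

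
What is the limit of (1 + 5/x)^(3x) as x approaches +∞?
As x → +∞: write (1 + 5/x)^(3x) = ((1 + 5/x)^x)^3 → (e^5)^3 = e^15.
Limit = e^(15).

Final answer: e^(15)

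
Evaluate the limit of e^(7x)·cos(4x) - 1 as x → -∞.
Evaluate the dominant behaviour as x → -∞; each term tends to a finite value or vanishes.
Limit = -1.

Final answer: -1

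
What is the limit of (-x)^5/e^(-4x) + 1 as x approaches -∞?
The quotient is an ∞/∞ indeterminate form as x → -∞.
Compare growth rates of the dominant terms (exponentials ≫ polynomials ≫ logarithms), or apply L'Hôpital's rule; the quotient → 0.
Adding the constant: 0 + 1 = 1. Limit = 1.

Final answer: 1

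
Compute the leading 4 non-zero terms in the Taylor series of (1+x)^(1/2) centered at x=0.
x^3/16 - x^2/8 + x/2 + 1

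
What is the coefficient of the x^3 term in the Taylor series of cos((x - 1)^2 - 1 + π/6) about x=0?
Expand to order 3: cos((x - 1)^2 - 1 + π/6) = x^3·(-2/3 + √(3)) + x^2·(-√(3) - 1/2) + x + √(3)/2 + O(x^4).
The coefficient of x^3 is -2/3 + √(3).

Final answer: -2/3 + √(3)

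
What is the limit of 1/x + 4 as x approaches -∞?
Evaluate the dominant behaviour as x → -∞; each term tends to a finite value or vanishes.
Limit = 4.

Final answer: 4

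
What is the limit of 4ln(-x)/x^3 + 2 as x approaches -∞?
The quotient is an ∞/∞ indeterminate form as x → -∞.
Compare growth rates of the dominant terms (exponentials ≫ polynomials ≫ logarithms), or apply L'Hôpital's rule; the quotient → 0.
Adding the constant: 0 + 2 = 2. Limit = 2.

Final answer: 2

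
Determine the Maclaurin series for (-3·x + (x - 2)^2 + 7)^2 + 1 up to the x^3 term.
-14·x^3 + 71·x^2 - 154·x + 122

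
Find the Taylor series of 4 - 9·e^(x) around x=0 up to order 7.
-x^7/560 - x^6/80 - 3·x^5/40 - 3·x^4/8 - 3·x^3/2 - 9·x^2/2 - 9·x - 5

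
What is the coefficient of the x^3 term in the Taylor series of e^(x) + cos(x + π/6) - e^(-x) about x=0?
Expand to order 3: e^(x) + cos(x + π/6) - e^(-x) = 5·x^3/12 - √(3)·x^2/4 + 3·x/2 + √(3)/2 + O(x^4).
The coefficient of x^3 is 5/12.

Final answer: 5/12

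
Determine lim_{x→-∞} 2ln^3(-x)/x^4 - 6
The quotient is an ∞/∞ indeterminate form as x → -∞.
Compare growth rates of the dominant terms (exponentials ≫ polynomials ≫ logarithms), or apply L'Hôpital's rule; the quotient → 0.
Adding the constant: 0 - 6 = -6. Limit = -6.

Final answer: -6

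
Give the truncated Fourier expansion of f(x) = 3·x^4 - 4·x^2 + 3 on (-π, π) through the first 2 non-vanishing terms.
(160 - 24·π^2)·cos(x) - 4·π^2/3 + 3 + 3·π^4/5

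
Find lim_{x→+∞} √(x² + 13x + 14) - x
This is an ∞ − ∞ indeterminate form.
Multiply and divide by the conjugate √(x²+13x + 14) + x; the x² terms cancel, leaving (13x + 14)/(√(x²+13x + 14)+x) → 13/2.
Limit = 13/2.

Final answer: 13/2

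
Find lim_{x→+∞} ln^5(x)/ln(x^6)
This is an ∞/∞ indeterminate form as x → +∞.
Write ln(x^6) = 6·ln(x), reducing the quotient to ln^4(x)/6 → ∞.
Limit = ∞.

Final answer: ∞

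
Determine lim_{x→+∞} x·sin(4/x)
As x → +∞: let u = 4/x → 0⁺; then x·sin(4/x) = 4·sin(u)/u → 4·1 = 4.
Limit = 4.

Final answer: 4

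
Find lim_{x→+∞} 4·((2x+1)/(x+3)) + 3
Evaluate the dominant behaviour as x → +∞; each term tends to a finite value or vanishes.
Limit = 11.

Final answer: 11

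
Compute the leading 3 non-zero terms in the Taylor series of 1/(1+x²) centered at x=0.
x^4 - x^2 + 1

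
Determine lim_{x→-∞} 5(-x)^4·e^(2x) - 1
The product is a 0·∞ indeterminate form at x → -∞.
Rewrite the product as 5(-x)^4 / e^(-2x) (an ∞/∞ form) and apply L'Hôpital, or use the standard hierarchy e^(2|x|) ≫ |(-x)^4| as x → -∞.
The indeterminate product → 0, so the limit = -1.

Final answer: -1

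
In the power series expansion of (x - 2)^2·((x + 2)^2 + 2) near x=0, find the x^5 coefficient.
Expand to order 5: (x - 2)^2·((x + 2)^2 + 2) = x^4 - 6·x^2 - 8·x + 24 + O(x^6).
The coefficient of x^5 is 0.

Final answer: 0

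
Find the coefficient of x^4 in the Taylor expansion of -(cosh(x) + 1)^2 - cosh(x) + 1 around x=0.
Expand to order 4: -(cosh(x) + 1)^2 - cosh(x) + 1 = -11·x^4/24 - 5·x^2/2 - 4 + O(x^5).
The coefficient of x^4 is -11/24.

Final answer: -11/24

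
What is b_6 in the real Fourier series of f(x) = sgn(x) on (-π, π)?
b_6 = (1/π) ∫_{-π}^{π} f(x)·sin(6x) dx.
Evaluate the integral (use parity and integration by parts as needed): b_6 = 0.

Final answer: 0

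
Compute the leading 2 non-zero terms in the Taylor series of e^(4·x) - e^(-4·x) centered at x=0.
64·x^3/3 + 8·x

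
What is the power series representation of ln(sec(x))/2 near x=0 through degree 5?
x^4/24 + x^2/4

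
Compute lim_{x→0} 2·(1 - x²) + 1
Direct substitution at x = 0 gives 3.

Final answer: 3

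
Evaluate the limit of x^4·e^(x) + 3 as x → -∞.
The product is a 0·∞ indeterminate form at x → -∞.
Rewrite the product as x^4 / e^(-x) (an ∞/∞ form) and apply L'Hôpital, or use the standard hierarchy e^(|x|) ≫ |x^4| as x → -∞.
The indeterminate product → 0, so the limit = 3.

Final answer: 3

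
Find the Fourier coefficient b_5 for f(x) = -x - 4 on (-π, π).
b_5 = (1/π) ∫_{-π}^{π} f(x)·sin(5x) dx.
Evaluate the integral (use parity and integration by parts as needed): b_5 = -2/5.

Final answer: -2/5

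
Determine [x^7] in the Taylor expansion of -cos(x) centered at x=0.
Expand to order 7: -cos(x) = x^6/720 - x^4/24 + x^2/2 - 1 + O(x^8).
The coefficient of x^7 is 0.

Final answer: 0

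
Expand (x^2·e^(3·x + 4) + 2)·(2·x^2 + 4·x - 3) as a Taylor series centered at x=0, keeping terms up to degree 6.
135·x^6·e^(4)/8 + 21·x^5·e^(4)/2 + x^4·e^(4)/2 - 5·x^3·e^(4) + x^2·(4 - 3·e^(4)) + 8·x - 6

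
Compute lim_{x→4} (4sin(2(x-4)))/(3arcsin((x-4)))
Both numerator and denominator → 0 as x → 4; this is a 0/0 indeterminate form.
Expand each to leading order near x = 4: numerator ~ 8·(x - 4), denominator ~ 3·(x - 4).
The limit of the ratio is 8/3.

Final answer: 8/3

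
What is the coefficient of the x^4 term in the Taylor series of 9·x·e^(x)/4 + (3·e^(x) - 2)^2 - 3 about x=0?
Expand to order 4: 9·x·e^(x)/4 + (3·e^(x) - 2)^2 - 3 = 47·x^4/8 + 89·x^3/8 + 57·x^2/4 + 33·x/4 - 2 + O(x^5).
The coefficient of x^4 is 47/8.

Final answer: 47/8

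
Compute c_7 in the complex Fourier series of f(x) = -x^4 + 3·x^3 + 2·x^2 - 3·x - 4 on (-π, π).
Compute the real Fourier coefficients first: a_7 = -440/2401 + 8·π^2/49, b_7 = -330/343 + 6·π^2/7.
Then c_7 = (a_7 − i·b_7)/2 = -220/2401 + 4·π^2/49 - 3·i·π^2/7 + 165·i/343.

Final answer: -220/2401 + 4·π^2/49 - 3·i·π^2/7 + 165·i/343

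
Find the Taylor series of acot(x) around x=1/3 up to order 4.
acot(1/3) - 9·(x - 1/3)/10 + 27·(x - 1/3)^2/100 + 81·(x - 1/3)^3/500 - 243·(x - 1/3)^4/1250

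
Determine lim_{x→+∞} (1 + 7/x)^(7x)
As x → +∞: write (1 + 7/x)^(7x) = ((1 + 7/x)^x)^7 → (e^7)^7 = e^49.
Limit = e^(49).

Final answer: e^(49)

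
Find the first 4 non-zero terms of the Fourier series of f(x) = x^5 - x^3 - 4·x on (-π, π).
(-42·π^2 + 2·π^4 + 244)·sin(x) + (-π^4 - 5 + 6·π^2)·sin(2·x) + (-58·π^2/27 - 100/81 + 2·π^4/3)·sin(3·x) + (-π^4/2 + 101/64 + 9·π^2/8)·sin(4·x)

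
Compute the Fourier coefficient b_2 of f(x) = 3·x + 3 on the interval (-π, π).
b_2 = (1/π) ∫_{-π}^{π} f(x)·sin(2x) dx.
Evaluate the integral (use parity and integration by parts as needed): b_2 = -3.

Final answer: -3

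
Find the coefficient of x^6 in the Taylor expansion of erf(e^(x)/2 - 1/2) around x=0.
Expand to order 6: erf(e^(x)/2 - 1/2) = -131·x^6/(2880·√(π)) - 43·x^5/(480·√(π)) - x^4/(12·√(π)) + x^3/(12·√(π)) + x^2/(2·√(π)) + x/√(π) + O(x^7).
The coefficient of x^6 is -131/(2880·√(π)).

Final answer: -131/(2880·√(π))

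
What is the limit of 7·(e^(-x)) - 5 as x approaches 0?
Direct substitution at x = 0 gives 2.

Final answer: 2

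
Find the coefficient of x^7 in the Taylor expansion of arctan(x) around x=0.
Expand to order 7: arctan(x) = -x^7/7 + x^5/5 - x^3/3 + x + O(x^8).
The coefficient of x^7 is -1/7.

Final answer: -1/7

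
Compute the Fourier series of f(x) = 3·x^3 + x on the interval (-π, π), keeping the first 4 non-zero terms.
(-34 + 6·π^2)·sin(x) + (7/2 - 3·π^2)·sin(2·x) + (-2/3 + 2·π^2)·sin(3·x) + (1/16 - 3·π^2/2)·sin(4·x)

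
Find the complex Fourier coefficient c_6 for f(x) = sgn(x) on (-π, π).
Compute the real Fourier coefficients first: a_6 = 0, b_6 = 0.
Then c_6 = (a_6 − i·b_6)/2 = 0.

Final answer: 0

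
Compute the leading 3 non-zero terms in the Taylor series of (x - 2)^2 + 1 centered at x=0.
x^2 - 4·x + 5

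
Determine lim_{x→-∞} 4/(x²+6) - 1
Evaluate the dominant behaviour as x → -∞; each term tends to a finite value or vanishes.
Limit = -1.

Final answer: -1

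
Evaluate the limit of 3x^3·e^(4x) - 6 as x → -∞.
The product is a 0·∞ indeterminate form at x → -∞.
Rewrite the product as 3x^3 / e^(-4x) (an ∞/∞ form) and apply L'Hôpital, or use the standard hierarchy e^(4|x|) ≫ |x^3| as x → -∞.
The indeterminate product → 0, so the limit = -6.

Final answer: -6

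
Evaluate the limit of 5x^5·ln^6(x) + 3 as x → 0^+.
The product is a 0·∞ indeterminate form at x → 0⁺.
Rewrite the product as 5·ln^6(x) / x^(-5) and apply L'Hôpital, or use the standard hierarchy x^(-5) ≫ |ln x|^6 as x → 0⁺.
The indeterminate product → 0, so the limit = 3.

Final answer: 3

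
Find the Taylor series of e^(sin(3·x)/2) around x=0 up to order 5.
-1863·x^5/1280 - 405·x^4/128 - 27·x^3/16 + 9·x^2/8 + 3·x/2 + 1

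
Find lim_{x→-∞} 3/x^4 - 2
Evaluate the dominant behaviour as x → -∞; each term tends to a finite value or vanishes.
Limit = -2.

Final answer: -2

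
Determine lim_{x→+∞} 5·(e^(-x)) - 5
Evaluate the dominant behaviour as x → +∞; each term tends to a finite value or vanishes.
Limit = -5.

Final answer: -5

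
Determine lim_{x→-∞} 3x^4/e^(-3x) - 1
The quotient is an ∞/∞ indeterminate form as x → -∞.
Compare growth rates of the dominant terms (exponentials ≫ polynomials ≫ logarithms), or apply L'Hôpital's rule; the quotient → 0.
Adding the constant: 0 - 1 = -1. Limit = -1.

Final answer: -1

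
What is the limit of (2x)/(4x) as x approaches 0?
Both numerator and denominator → 0 as x → 0; this is a 0/0 indeterminate form.
Expand each to leading order near x = 0: numerator ~ 2·x, denominator ~ 4·x.
The limit of the ratio is 1/2.

Final answer: 1/2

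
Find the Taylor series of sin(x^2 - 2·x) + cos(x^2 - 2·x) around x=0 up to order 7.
-223·x^7/315 + 127·x^6/90 - 3·x^5/5 - 11·x^4/6 + 10·x^3/3 - x^2 - 2·x + 1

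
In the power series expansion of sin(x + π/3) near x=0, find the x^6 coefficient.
Expand to order 6: sin(x + π/3) = -√(3)·x^6/1440 + x^5/240 + √(3)·x^4/48 - x^3/12 - √(3)·x^2/4 + x/2 + √(3)/2 + O(x^7).
The coefficient of x^6 is -√(3)/1440.

Final answer: -√(3)/1440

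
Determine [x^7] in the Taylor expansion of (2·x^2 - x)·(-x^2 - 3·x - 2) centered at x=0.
Expand to order 7: (2·x^2 - x)·(-x^2 - 3·x - 2) = -2·x^4 - 5·x^3 - x^2 + 2·x + O(x^8).
The coefficient of x^7 is 0.

Final answer: 0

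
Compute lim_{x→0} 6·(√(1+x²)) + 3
Direct substitution at x = 0 gives 9.

Final answer: 9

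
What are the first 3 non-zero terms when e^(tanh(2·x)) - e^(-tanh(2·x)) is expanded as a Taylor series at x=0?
-8·x^5/5 - 8·x^3/3 + 4·x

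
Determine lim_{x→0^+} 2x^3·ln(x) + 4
The product is a 0·∞ indeterminate form at x → 0⁺.
Rewrite the product as 2·ln(x) / x^(-3) and apply L'Hôpital, or use the standard hierarchy x^(-3) ≫ |ln x| as x → 0⁺.
The indeterminate product → 0, so the limit = 4.

Final answer: 4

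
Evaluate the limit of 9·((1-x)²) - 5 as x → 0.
Direct substitution at x = 0 gives 4.

Final answer: 4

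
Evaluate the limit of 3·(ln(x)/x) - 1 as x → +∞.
Evaluate the dominant behaviour as x → +∞; each term tends to a finite value or vanishes.
Limit = -1.

Final answer: -1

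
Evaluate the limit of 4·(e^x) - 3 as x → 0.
Direct substitution at x = 0 gives 1.

Final answer: 1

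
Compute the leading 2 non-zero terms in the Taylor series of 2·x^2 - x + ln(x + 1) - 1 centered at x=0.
3·x^2/2 - 1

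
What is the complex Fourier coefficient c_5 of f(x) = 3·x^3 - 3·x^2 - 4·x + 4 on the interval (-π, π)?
Compute the real Fourier coefficients first: a_5 = 12/25, b_5 = -236/125 + 6·π^2/5.
Then c_5 = (a_5 − i·b_5)/2 = 6/25 - 3·i·π^2/5 + 118·i/125.

Final answer: 6/25 - 3·i·π^2/5 + 118·i/125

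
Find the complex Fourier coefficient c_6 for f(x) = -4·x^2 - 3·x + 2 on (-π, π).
Compute the real Fourier coefficients first: a_6 = -4/9, b_6 = 1.
Then c_6 = (a_6 − i·b_6)/2 = -2/9 - i/2.

Final answer: -2/9 - i/2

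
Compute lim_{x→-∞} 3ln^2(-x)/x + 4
The quotient is an ∞/∞ indeterminate form as x → -∞.
Compare growth rates of the dominant terms (exponentials ≫ polynomials ≫ logarithms), or apply L'Hôpital's rule; the quotient → 0.
Adding the constant: 0 + 4 = 4. Limit = 4.

Final answer: 4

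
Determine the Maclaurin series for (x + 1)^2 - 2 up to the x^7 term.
x^2 + 2·x - 1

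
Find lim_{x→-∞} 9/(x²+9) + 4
Evaluate the dominant behaviour as x → -∞; each term tends to a finite value or vanishes.
Limit = 4.

Final answer: 4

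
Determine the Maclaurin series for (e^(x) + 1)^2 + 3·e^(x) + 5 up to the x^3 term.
13·x^3/6 + 9·x^2/2 + 7·x + 12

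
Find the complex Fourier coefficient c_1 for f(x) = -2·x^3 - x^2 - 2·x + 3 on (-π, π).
Compute the real Fourier coefficients first: a_1 = 4, b_1 = 20 - 4·π^2.
Then c_1 = (a_1 − i·b_1)/2 = 2 - 10·i + 2·i·π^2.

Final answer: 2 - 10·i + 2·i·π^2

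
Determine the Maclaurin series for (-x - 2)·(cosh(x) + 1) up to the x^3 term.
-x^3/2 - x^2 - 2·x - 4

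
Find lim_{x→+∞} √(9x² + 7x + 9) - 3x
As x → +∞: multiply by the conjugate to get (7x+9)/(√(9x²+7x+9)+3x); the denominator ~ 6x, so the limit is 7/6.
Limit = 7/6.

Final answer: 7/6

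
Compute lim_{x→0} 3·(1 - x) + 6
Direct substitution at x = 0 gives 9.

Final answer: 9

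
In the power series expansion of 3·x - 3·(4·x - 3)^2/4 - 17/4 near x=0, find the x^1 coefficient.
Expand to order 1: 3·x - 3·(4·x - 3)^2/4 - 17/4 = 21·x - 11 + O(x^2).
The coefficient of x^1 is 21.

Final answer: 21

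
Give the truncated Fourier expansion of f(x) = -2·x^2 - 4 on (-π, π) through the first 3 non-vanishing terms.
8·cos(x) - 2·cos(2·x) - 2·π^2/3 - 4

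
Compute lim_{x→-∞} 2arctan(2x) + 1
Evaluate the dominant behaviour as x → -∞; each term tends to a finite value or vanishes.
Limit = 1 - π.

Final answer: 1 - π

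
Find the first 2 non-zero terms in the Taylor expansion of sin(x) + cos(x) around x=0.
x + 1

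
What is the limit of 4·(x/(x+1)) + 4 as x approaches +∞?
Evaluate the dominant behaviour as x → +∞; each term tends to a finite value or vanishes.
Limit = 8.

Final answer: 8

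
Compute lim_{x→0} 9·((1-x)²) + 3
Direct substitution at x = 0 gives 12.

Final answer: 12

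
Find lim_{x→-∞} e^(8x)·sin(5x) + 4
Evaluate the dominant behaviour as x → -∞; each term tends to a finite value or vanishes.
Limit = 4.

Final answer: 4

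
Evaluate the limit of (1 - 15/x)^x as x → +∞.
As x → +∞: this is the defining limit (1 - 15/x)^x → e^(-15).
Limit = e^(-15).

Final answer: e^(-15)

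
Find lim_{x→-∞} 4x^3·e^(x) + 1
The product is a 0·∞ indeterminate form at x → -∞.
Rewrite the product as 4x^3 / e^(-x) (an ∞/∞ form) and apply L'Hôpital, or use the standard hierarchy e^(|x|) ≫ |x^3| as x → -∞.
The indeterminate product → 0, so the limit = 1.

Final answer: 1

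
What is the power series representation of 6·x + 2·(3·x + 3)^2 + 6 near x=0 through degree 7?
18·x^2 + 42·x + 24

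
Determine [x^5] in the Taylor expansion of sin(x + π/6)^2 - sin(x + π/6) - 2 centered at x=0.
Expand to order 5: sin(x + π/6)^2 - sin(x + π/6) - 2 = √(3)·x^5/16 - 3·x^4/16 - √(3)·x^3/4 + 3·x^2/4 - 9/4 + O(x^6).
The coefficient of x^5 is √(3)/16.

Final answer: √(3)/16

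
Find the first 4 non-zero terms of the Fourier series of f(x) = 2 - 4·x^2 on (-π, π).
16·cos(x) - 4·cos(2·x) + 16·cos(3·x)/9 - 4·π^2/3 + 2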